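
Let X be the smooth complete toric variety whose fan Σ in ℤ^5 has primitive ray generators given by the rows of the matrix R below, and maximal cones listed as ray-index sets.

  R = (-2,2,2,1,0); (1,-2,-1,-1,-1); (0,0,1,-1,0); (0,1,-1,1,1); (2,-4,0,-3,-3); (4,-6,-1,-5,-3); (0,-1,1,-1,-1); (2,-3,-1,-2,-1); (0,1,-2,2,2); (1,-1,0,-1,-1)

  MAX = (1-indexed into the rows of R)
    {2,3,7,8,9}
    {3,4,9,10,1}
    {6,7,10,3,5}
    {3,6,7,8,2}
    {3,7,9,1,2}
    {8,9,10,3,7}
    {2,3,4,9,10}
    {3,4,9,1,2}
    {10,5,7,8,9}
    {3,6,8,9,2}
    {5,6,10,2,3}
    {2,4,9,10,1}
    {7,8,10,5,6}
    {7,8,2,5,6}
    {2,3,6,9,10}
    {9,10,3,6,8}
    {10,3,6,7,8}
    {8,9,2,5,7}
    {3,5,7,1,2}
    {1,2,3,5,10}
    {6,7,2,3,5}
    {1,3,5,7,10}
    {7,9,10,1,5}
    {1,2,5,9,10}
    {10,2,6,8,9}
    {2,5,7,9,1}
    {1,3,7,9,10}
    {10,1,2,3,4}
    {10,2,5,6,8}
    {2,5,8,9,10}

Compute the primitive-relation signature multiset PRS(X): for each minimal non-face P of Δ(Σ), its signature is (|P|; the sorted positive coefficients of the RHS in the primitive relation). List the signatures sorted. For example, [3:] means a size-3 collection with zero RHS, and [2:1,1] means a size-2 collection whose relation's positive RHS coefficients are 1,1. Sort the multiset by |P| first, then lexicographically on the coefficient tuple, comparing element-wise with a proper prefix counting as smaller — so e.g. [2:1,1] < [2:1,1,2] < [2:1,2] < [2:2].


13 minimal non-faces of Δ(Σ) (on 10 rays):

  P = {4,7}:  v_{4} + v_{7} = 0 — sig = [2:]
  P = {1,8}:  v_{1} + v_{8} = v_{7} — sig = [2:1]
  P = {1,6}:  v_{1} + v_{6} = v_{3} + v_{5} — sig = [2:1,1]
  P = {4,5}:  v_{4} + v_{5} = v_{2} + v_{10} — sig = [2:1,1]
  P = {4,8}:  v_{4} + v_{8} = v_{2} + v_{3} + v_{9} + v_{10} — sig = [2:1,1,1,1]
  P = {4,6}:  v_{4} + v_{6} = 2·v_{2} + 2·v_{3} + v_{9} + 2·v_{10} — sig = [2:1,2,2,2]
  P = {2,7,10}:  v_{2} + v_{7} + v_{10} = v_{5} — sig = [3:1]
  P = {3,5,9}:  v_{3} + v_{5} + v_{9} = v_{8} — sig = [3:1]
  P = {3,5,8}:  v_{3} + v_{5} + v_{8} = v_{6} + v_{7} — sig = [3:1,1]
  P = {5,6,9}:  v_{5} + v_{6} + v_{9} = v_{2} + 2·v_{8} + v_{10} — sig = [3:1,1,2]
  P = {6,7,9}:  v_{6} + v_{7} + v_{9} = 2·v_{8} — sig = [3:2]
  P = {2,3,8,10}:  v_{2} + v_{3} + v_{8} + v_{10} = v_{6} — sig = [4:1]
  P = {1,2,3,9,10}:  v_{1} + v_{2} + v_{3} + v_{9} + v_{10} = 0 — sig = [5:]

Sorted signature multiset PRS(X):
    [2:]
    [2:1]
    [2:1,1]
    [2:1,1]
    [2:1,1,1,1]
    [2:1,2,2,2]
    [3:1]
    [3:1]
    [3:1,1]
    [3:1,1,2]
    [3:2]
    [4:1]
    [5:]


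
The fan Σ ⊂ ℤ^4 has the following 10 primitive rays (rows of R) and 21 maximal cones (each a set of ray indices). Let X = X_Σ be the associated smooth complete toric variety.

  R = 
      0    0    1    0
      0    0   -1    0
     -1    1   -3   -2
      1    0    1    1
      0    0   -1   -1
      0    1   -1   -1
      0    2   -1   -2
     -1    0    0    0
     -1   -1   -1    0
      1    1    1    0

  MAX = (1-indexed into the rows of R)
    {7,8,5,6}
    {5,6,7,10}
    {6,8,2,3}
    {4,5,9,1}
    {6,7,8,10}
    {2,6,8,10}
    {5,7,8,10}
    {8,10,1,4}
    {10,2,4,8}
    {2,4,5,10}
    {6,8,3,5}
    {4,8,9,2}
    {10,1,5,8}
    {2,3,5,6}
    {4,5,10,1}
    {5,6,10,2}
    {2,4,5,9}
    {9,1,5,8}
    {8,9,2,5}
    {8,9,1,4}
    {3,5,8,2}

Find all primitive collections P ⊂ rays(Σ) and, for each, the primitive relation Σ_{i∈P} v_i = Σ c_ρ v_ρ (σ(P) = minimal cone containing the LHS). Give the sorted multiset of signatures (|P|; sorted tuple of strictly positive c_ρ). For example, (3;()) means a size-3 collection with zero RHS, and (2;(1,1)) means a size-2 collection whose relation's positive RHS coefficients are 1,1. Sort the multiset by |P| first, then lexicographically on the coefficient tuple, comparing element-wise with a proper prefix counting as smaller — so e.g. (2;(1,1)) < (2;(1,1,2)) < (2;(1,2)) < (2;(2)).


Δ(Σ) — 10 vertices, 18 min non-faces:

  • {1,2}:  v_{1} + v_{2} = 0 ; sig = (2;())
  • {9,10}:  v_{9} + v_{10} = 0 ; sig = (2;())
  • {3,4}:  v_{3} + v_{4} = v_{2} + v_{6} ; sig = (2;(1,1))
  • {4,6}:  v_{4} + v_{6} = v_{2} + v_{10} ; sig = (2;(1,1))
  • {4,7}:  v_{4} + v_{7} = v_{6} + v_{10} ; sig = (2;(1,1))
  • {1,3}:  v_{1} + v_{3} = v_{5} + v_{6} + v_{8} ; sig = (2;(1,1,1))
  • {1,6}:  v_{1} + v_{6} = v_{5} + v_{8} + v_{10} ; sig = (2;(1,1,1))
  • {6,9}:  v_{6} + v_{9} = v_{2} + v_{5} + v_{8} ; sig = (2;(1,1,1))
  • {7,9}:  v_{7} + v_{9} = v_{5} + v_{6} + v_{8} ; sig = (2;(1,1,1))
  • {3,7}:  v_{3} + v_{7} = v_{5} + 3·v_{6} + v_{8} ; sig = (2;(1,1,3))
  • {2,7}:  v_{2} + v_{7} = 2·v_{6} ; sig = (2;(2))
  • {3,10}:  v_{3} + v_{10} = 2·v_{6} ; sig = (2;(2))
  • {1,7}:  v_{1} + v_{7} = 2·v_{5} + 2·v_{8} + 2·v_{10} ; sig = (2;(2,2,2))
  • {3,9}:  v_{3} + v_{9} = 2·v_{2} + 2·v_{5} + 2·v_{8} ; sig = (2;(2,2,2))
  • {4,5,8}:  v_{4} + v_{5} + v_{8} = 0 ; sig = (3;())
  • {2,5,6,8}:  v_{2} + v_{5} + v_{6} + v_{8} = v_{3} ; sig = (4;(1))
  • {2,5,8,10}:  v_{2} + v_{5} + v_{8} + v_{10} = v_{6} ; sig = (4;(1))
  • {5,6,8,10}:  v_{5} + v_{6} + v_{8} + v_{10} = v_{7} ; sig = (4;(1))

Signatures (|P|; sorted positive RHS coefficients), sorted:
[(2;()), (2;()), (2;(1,1)), (2;(1,1)), (2;(1,1)), (2;(1,1,1)), (2;(1,1,1)), (2;(1,1,1)), (2;(1,1,1)), (2;(1,1,3)), (2;(2)), (2;(2)), (2;(2,2,2)), (2;(2,2,2)), (3;()), (4;(1)), (4;(1)), (4;(1))]


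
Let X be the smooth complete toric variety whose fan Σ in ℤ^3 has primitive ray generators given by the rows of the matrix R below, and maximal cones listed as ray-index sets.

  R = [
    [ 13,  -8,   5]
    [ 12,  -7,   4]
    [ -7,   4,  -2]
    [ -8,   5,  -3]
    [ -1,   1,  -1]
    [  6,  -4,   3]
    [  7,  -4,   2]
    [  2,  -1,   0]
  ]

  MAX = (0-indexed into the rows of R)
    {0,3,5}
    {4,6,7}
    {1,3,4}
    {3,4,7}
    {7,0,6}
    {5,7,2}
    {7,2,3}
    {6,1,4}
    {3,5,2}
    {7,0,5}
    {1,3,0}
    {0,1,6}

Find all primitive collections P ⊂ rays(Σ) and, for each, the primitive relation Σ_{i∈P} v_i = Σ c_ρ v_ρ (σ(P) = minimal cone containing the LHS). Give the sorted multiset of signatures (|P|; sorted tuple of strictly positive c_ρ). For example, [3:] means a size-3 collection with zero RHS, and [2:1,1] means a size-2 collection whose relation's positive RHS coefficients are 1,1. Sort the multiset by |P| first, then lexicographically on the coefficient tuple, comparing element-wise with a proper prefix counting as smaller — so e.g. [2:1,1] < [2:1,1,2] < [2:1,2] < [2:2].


|primitive collections| = 12. Relations:

  {2,6}:  v_{2} + v_{6} = 0  ⇒ sig = [2:]
  {0,2}:  v_{0} + v_{2} = v_{5}  ⇒ sig = [2:1]
  {0,4}:  v_{0} + v_{4} = v_{1}  ⇒ sig = [2:1]
  {2,4}:  v_{2} + v_{4} = v_{3}  ⇒ sig = [2:1]
  {3,6}:  v_{3} + v_{6} = v_{4}  ⇒ sig = [2:1]
  {5,6}:  v_{5} + v_{6} = v_{0}  ⇒ sig = [2:1]
  {1,2}:  v_{1} + v_{2} = v_{0} + v_{3}  ⇒ sig = [2:1,1]
  {4,5}:  v_{4} + v_{5} = v_{0} + v_{3}  ⇒ sig = [2:1,1]
  {1,5}:  v_{1} + v_{5} = 2·v_{0} + v_{3}  ⇒ sig = [2:1,2]
  {1,7}:  v_{1} + v_{7} = 2·v_{6}  ⇒ sig = [2:2]
  {3,5,7}:  v_{3} + v_{5} + v_{7} = 0  ⇒ sig = [3:]
  {0,3,7}:  v_{0} + v_{3} + v_{7} = v_{6}  ⇒ sig = [3:1]

Hence PRS(X_Σ) =
{ [2:],  [2:1] ×5,  [2:1,1] ×2,  [2:1,2],  [2:2],  [3:],  [3:1] }


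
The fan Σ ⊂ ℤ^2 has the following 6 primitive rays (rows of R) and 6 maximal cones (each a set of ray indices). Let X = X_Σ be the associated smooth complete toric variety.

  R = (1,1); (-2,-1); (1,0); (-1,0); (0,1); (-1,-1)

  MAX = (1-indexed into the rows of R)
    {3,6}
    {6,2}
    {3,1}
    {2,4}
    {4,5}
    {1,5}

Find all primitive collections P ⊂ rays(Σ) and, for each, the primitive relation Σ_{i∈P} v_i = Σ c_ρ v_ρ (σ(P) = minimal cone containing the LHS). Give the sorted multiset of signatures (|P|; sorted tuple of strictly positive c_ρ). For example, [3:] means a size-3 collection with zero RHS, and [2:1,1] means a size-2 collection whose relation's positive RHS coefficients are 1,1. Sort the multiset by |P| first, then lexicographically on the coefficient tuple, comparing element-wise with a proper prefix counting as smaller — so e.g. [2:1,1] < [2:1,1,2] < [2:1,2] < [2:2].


Primitive collections (9):

  P = {1,6}:  v_{1} + v_{6} = 0 ; sig = [2:]
  P = {3,4}:  v_{3} + v_{4} = 0 ; sig = [2:]
  P = {1,2}:  v_{1} + v_{2} = v_{4} ; sig = [2:1]
  P = {1,4}:  v_{1} + v_{4} = v_{5} ; sig = [2:1]
  P = {2,3}:  v_{2} + v_{3} = v_{6} ; sig = [2:1]
  P = {3,5}:  v_{3} + v_{5} = v_{1} ; sig = [2:1]
  P = {4,6}:  v_{4} + v_{6} = v_{2} ; sig = [2:1]
  P = {5,6}:  v_{5} + v_{6} = v_{4} ; sig = [2:1]
  P = {2,5}:  v_{2} + v_{5} = 2·v_{4} ; sig = [2:2]

Signatures (|P|; sorted positive RHS coefficients), sorted:
    [2:]
    [2:]
    [2:1]
    [2:1]
    [2:1]
    [2:1]
    [2:1]
    [2:1]
    [2:2]


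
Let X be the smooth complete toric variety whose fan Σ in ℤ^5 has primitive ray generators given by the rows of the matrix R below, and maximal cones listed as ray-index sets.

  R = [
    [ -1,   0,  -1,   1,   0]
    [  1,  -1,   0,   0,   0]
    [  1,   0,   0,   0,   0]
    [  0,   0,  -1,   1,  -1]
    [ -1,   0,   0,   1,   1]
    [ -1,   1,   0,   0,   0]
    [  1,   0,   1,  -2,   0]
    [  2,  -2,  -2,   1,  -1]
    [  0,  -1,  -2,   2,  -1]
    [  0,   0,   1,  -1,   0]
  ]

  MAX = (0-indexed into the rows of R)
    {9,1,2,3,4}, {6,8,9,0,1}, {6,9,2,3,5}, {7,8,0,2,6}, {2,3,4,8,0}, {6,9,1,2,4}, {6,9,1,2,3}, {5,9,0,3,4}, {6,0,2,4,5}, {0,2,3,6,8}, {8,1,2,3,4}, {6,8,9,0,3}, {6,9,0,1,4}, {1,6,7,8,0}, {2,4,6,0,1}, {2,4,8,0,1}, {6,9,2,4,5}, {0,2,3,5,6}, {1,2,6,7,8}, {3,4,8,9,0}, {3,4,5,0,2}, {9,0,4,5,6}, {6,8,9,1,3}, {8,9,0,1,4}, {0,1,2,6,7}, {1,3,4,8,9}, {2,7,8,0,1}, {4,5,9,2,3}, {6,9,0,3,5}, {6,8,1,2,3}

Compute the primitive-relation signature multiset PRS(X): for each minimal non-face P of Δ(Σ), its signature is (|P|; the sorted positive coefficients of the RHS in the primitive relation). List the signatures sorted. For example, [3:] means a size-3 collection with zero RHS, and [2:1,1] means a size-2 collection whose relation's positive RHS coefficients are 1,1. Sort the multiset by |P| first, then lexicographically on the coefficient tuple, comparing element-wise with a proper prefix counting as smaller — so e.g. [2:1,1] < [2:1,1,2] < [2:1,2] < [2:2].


Σ has 12 primitive collections:

  P = {1,5}:  v_{1} + v_{5} = 0  ⟹  sig = [2:]
  P = {5,8}:  v_{5} + v_{8} = v_{0} + v_{3}  ⟹  sig = [2:1,1]
  P = {7,9}:  v_{7} + v_{9} = v_{1} + v_{6} + v_{8}  ⟹  sig = [2:1,1,1]
  P = {5,7}:  v_{5} + v_{7} = v_{0} + v_{2} + v_{6} + v_{8}  ⟹  sig = [2:1,1,1,1]
  P = {3,7}:  v_{3} + v_{7} = v_{2} + v_{6} + 2·v_{8}  ⟹  sig = [2:1,1,2]
  P = {4,7}:  v_{4} + v_{7} = 2·v_{0} + 2·v_{1} + v_{2}  ⟹  sig = [2:1,2,2]
  P = {0,2,9}:  v_{0} + v_{2} + v_{9} = 0  ⟹  sig = [3:]
  P = {3,4,6}:  v_{3} + v_{4} + v_{6} = 0  ⟹  sig = [3:]
  P = {0,1,3}:  v_{0} + v_{1} + v_{3} = v_{8}  ⟹  sig = [3:1]
  P = {2,8,9}:  v_{2} + v_{8} + v_{9} = v_{1} + v_{3}  ⟹  sig = [3:1,1]
  P = {4,6,8}:  v_{4} + v_{6} + v_{8} = v_{0} + v_{1}  ⟹  sig = [3:1,1]
  P = {0,1,2,6,8}:  v_{0} + v_{1} + v_{2} + v_{6} + v_{8} = v_{7}  ⟹  sig = [5:1]

Signatures (|P|; sorted positive RHS coefficients), sorted:
    |P|=2: 6 collections, coeffs (), (1,1), (1,1,1), (1,1,1,1), (1,1,2), (1,2,2)
    |P|=3: 5 collections, coeffs (), (), (1), (1,1), (1,1)
    |P|=5: 1 collection, coeffs (1)


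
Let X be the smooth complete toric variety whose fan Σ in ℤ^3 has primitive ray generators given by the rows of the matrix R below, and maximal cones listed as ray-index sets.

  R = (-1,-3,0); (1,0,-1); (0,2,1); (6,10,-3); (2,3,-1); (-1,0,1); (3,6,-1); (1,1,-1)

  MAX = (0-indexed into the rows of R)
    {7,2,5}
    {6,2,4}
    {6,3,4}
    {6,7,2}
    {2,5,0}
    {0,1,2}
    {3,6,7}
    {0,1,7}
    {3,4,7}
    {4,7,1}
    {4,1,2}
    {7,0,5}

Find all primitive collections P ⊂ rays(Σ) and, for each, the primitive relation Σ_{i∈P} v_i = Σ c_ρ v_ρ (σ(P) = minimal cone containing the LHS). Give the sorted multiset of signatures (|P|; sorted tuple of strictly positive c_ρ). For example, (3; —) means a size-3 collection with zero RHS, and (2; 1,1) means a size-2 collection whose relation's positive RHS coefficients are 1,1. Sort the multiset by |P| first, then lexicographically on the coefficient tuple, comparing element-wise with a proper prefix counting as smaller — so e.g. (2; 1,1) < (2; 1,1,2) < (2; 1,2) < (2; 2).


Minimal non-faces — 14 found among 8 rays, 12 max cones:

  • {1,5}:  v_{1} + v_{5} = 0  ⇒ sig = (2; —)
  • {0,4}:  v_{0} + v_{4} = v_{1}  ⇒ sig = (2; 1)
  • {0,6}:  v_{0} + v_{6} = v_{4}  ⇒ sig = (2; 1)
  • {4,5}:  v_{4} + v_{5} = v_{2} + v_{7}  ⇒ sig = (2; 1,1)
  • {3,5}:  v_{3} + v_{5} = v_{2} + v_{6} + 2·v_{7}  ⇒ sig = (2; 1,1,2)
  • {0,3}:  v_{0} + v_{3} = 2·v_{4} + v_{7}  ⇒ sig = (2; 1,2)
  • {1,3}:  v_{1} + v_{3} = 3·v_{4} + v_{7}  ⇒ sig = (2; 1,3)
  • {1,6}:  v_{1} + v_{6} = 2·v_{4}  ⇒ sig = (2; 2)
  • {2,3}:  v_{2} + v_{3} = 2·v_{6}  ⇒ sig = (2; 2)
  • {5,6}:  v_{5} + v_{6} = 2·v_{2} + 2·v_{7}  ⇒ sig = (2; 2,2)
  • {0,2,7}:  v_{0} + v_{2} + v_{7} = 0  ⇒ sig = (3; —)
  • {1,2,7}:  v_{1} + v_{2} + v_{7} = v_{4}  ⇒ sig = (3; 1)
  • {2,4,7}:  v_{2} + v_{4} + v_{7} = v_{6}  ⇒ sig = (3; 1)
  • {4,6,7}:  v_{4} + v_{6} + v_{7} = v_{3}  ⇒ sig = (3; 1)

Hence PRS(X_Σ) =
[(2; —), (2; 1), (2; 1), (2; 1,1), (2; 1,1,2), (2; 1,2), (2; 1,3), (2; 2), (2; 2), (2; 2,2), (3; —), (3; 1), (3; 1), (3; 1)]


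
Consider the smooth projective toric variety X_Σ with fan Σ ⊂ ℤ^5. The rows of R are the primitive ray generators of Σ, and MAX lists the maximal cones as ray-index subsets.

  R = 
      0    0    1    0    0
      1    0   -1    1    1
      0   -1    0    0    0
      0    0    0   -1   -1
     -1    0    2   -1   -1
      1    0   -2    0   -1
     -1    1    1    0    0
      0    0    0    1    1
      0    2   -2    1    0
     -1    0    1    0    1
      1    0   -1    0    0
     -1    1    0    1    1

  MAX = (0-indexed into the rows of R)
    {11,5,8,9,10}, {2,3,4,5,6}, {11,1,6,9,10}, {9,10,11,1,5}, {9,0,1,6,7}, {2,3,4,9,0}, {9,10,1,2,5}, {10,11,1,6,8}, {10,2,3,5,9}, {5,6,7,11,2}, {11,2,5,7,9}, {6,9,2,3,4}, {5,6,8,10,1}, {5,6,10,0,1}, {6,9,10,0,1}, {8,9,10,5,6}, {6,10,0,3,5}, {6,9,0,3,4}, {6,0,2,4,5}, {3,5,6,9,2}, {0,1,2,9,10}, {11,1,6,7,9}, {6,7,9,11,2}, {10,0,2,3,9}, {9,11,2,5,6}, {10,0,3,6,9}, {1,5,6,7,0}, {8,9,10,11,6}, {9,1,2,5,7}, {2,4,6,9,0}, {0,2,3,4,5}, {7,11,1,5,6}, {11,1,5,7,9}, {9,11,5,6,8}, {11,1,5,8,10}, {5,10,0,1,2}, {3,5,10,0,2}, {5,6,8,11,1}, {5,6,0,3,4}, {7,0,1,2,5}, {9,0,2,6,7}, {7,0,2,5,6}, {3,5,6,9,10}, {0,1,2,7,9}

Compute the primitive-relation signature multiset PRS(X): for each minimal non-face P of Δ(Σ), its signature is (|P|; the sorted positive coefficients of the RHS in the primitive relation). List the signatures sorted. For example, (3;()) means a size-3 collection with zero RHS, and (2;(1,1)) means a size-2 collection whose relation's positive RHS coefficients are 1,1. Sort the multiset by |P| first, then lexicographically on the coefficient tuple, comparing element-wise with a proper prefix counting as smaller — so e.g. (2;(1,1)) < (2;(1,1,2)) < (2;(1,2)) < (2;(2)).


The 25 primitive collections of Σ (r=12, n=5):

  {3,7}:  v_{3} + v_{7} = 0  so sig = (2;())
  {1,3}:  v_{1} + v_{3} = v_{10}  so sig = (2;(1))
  {1,4}:  v_{1} + v_{4} = v_{0}  so sig = (2;(1))
  {7,10}:  v_{7} + v_{10} = v_{1}  so sig = (2;(1))
  {0,11}:  v_{0} + v_{11} = v_{6} + v_{7}  so sig = (2;(1,1))
  {2,8}:  v_{2} + v_{8} = v_{5} + v_{11}  so sig = (2;(1,1))
  {4,10}:  v_{4} + v_{10} = v_{0} + v_{3}  so sig = (2;(1,1))
  {3,11}:  v_{3} + v_{11} = v_{5} + v_{6} + v_{9}  so sig = (2;(1,1,1))
  {4,7}:  v_{4} + v_{7} = v_{0} + v_{2} + v_{6}  so sig = (2;(1,1,1))
  {7,8}:  v_{7} + v_{8} = v_{1} + v_{5} + v_{6} + v_{11}  so sig = (2;(1,1,1,1))
  {0,8}:  v_{0} + v_{8} = v_{1} + v_{5} + 2·v_{6}  so sig = (2;(1,1,2))
  {3,8}:  v_{3} + v_{8} = 2·v_{5} + 2·v_{6} + v_{9} + v_{10}  so sig = (2;(1,1,2,2))
  {4,8}:  v_{4} + v_{8} = v_{5} + 2·v_{6}  so sig = (2;(1,2))
  {4,11}:  v_{4} + v_{11} = v_{2} + 2·v_{6}  so sig = (2;(1,2))
  {0,5,9}:  v_{0} + v_{5} + v_{9} = 0  so sig = (3;())
  {2,6,10}:  v_{2} + v_{6} + v_{10} = 0  so sig = (3;())
  {1,2,6}:  v_{1} + v_{2} + v_{6} = v_{7}  so sig = (3;(1))
  {2,10,11}:  v_{2} + v_{10} + v_{11} = v_{5} + v_{7} + v_{9}  so sig = (3;(1,1,1))
  {4,5,9}:  v_{4} + v_{5} + v_{9} = v_{2} + v_{3} + v_{6}  so sig = (3;(1,1,1))
  {1,2,11}:  v_{1} + v_{2} + v_{11} = v_{5} + 2·v_{7} + v_{9}  so sig = (3;(1,1,2))
  {1,8,9}:  v_{1} + v_{8} + v_{9} = 2·v_{10} + 2·v_{11}  so sig = (3;(2,2))
  {0,2,3,6}:  v_{0} + v_{2} + v_{3} + v_{6} = v_{4}  so sig = (4;(1))
  {5,6,7,9}:  v_{5} + v_{6} + v_{7} + v_{9} = v_{11}  so sig = (4;(1))
  {5,6,10,11}:  v_{5} + v_{6} + v_{10} + v_{11} = v_{8}  so sig = (4;(1))
  {1,5,6,9}:  v_{1} + v_{5} + v_{6} + v_{9} = v_{10} + v_{11}  so sig = (4;(1,1))

Signatures (|P|; sorted positive RHS coefficients), sorted:
{ (2;()),  (2;(1)) ×3,  (2;(1,1)) ×3,  (2;(1,1,1)) ×2,  (2;(1,1,1,1)),  (2;(1,1,2)),  (2;(1,1,2,2)),  (2;(1,2)) ×2,  (3;()) ×2,  (3;(1)),  (3;(1,1,1)) ×2,  (3;(1,1,2)),  (3;(2,2)),  (4;(1)) ×3,  (4;(1,1)) }


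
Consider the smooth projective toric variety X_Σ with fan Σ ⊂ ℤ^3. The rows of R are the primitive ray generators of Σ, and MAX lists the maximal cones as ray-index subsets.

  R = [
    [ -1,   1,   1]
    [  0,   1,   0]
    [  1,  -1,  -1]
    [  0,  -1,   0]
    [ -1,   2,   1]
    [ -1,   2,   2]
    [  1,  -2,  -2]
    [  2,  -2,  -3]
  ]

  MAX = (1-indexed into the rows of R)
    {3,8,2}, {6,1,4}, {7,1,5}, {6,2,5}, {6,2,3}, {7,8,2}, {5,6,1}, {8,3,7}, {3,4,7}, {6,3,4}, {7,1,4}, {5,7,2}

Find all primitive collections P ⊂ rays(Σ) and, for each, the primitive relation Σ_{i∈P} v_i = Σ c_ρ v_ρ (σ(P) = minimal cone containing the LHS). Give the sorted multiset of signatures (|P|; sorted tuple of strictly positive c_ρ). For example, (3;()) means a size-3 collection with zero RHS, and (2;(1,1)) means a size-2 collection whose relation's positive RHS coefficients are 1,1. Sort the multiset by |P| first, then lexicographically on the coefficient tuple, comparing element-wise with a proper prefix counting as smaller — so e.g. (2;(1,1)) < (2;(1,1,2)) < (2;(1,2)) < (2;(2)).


Minimal non-faces — 11 found among 8 rays, 12 max cones:

  P = {1,3}:  v_{1} + v_{3} = 0  →  sig = (2;())
  P = {2,4}:  v_{2} + v_{4} = 0  →  sig = (2;())
  P = {6,7}:  v_{6} + v_{7} = 0  →  sig = (2;())
  P = {1,2}:  v_{1} + v_{2} = v_{5}  →  sig = (2;(1))
  P = {3,5}:  v_{3} + v_{5} = v_{2}  →  sig = (2;(1))
  P = {4,5}:  v_{4} + v_{5} = v_{1}  →  sig = (2;(1))
  P = {1,8}:  v_{1} + v_{8} = v_{2} + v_{7}  →  sig = (2;(1,1))
  P = {4,8}:  v_{4} + v_{8} = v_{3} + v_{7}  →  sig = (2;(1,1))
  P = {6,8}:  v_{6} + v_{8} = v_{2} + v_{3}  →  sig = (2;(1,1))
  P = {5,8}:  v_{5} + v_{8} = 2·v_{2} + v_{7}  →  sig = (2;(1,2))
  P = {2,3,7}:  v_{2} + v_{3} + v_{7} = v_{8}  →  sig = (3;(1))

so the primitive-relation signature multiset is
    (2;())
    (2;())
    (2;())
    (2;(1))
    (2;(1))
    (2;(1))
    (2;(1,1))
    (2;(1,1))
    (2;(1,1))
    (2;(1,2))
    (3;(1))


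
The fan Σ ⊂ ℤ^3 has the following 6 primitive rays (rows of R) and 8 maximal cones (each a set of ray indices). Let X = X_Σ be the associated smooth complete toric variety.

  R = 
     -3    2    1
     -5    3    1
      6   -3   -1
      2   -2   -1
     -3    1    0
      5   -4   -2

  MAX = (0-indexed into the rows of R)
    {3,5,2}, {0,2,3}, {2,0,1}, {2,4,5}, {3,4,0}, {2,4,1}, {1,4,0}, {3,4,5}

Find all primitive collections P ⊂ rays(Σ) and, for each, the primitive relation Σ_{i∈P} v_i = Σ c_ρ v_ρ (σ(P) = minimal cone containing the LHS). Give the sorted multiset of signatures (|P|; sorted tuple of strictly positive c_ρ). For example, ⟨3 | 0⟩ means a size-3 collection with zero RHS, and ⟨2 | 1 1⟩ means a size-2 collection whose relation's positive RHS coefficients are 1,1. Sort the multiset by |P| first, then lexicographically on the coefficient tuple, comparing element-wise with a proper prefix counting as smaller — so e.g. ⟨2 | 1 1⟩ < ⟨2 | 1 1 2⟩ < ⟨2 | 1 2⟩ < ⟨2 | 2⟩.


|primitive collections| = 5. Relations:

  P={0,5}:  v_{0} + v_{5} = v_{3} — sig = ⟨2 | 1⟩
  P={1,3}:  v_{1} + v_{3} = v_{4} — sig = ⟨2 | 1⟩
  P={1,5}:  v_{1} + v_{5} = v_{2} + 2·v_{4} — sig = ⟨2 | 1 2⟩
  P={0,2,4}:  v_{0} + v_{2} + v_{4} = 0 — sig = ⟨3 | 0⟩
  P={2,3,4}:  v_{2} + v_{3} + v_{4} = v_{5} — sig = ⟨3 | 1⟩

Sorted signature multiset PRS(X):
    |P|=2: 3 collections, coeffs (1), (1), (1,2)
    |P|=3: 2 collections, coeffs (), (1)


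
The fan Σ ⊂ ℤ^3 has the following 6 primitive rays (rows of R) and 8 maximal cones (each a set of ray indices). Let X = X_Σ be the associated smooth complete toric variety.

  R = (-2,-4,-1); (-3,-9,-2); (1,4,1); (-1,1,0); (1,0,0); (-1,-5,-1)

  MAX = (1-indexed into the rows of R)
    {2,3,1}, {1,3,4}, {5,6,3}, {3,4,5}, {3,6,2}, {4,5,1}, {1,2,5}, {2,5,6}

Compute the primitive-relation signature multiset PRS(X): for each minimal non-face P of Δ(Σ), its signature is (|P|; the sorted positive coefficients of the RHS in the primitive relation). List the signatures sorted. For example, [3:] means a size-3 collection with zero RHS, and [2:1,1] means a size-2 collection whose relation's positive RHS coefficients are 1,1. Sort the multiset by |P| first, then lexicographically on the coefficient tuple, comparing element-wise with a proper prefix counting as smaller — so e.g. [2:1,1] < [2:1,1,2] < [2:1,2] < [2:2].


Δ(Σ) — 6 vertices, 5 min non-faces:

  {1,6}:  v_{1} + v_{6} = v_{2} ; sig = [2:1]
  {4,6}:  v_{4} + v_{6} = v_{1} ; sig = [2:1]
  {2,4}:  v_{2} + v_{4} = 2·v_{1} ; sig = [2:2]
  {1,3,5}:  v_{1} + v_{3} + v_{5} = 0 ; sig = [3:]
  {2,3,5}:  v_{2} + v_{3} + v_{5} = v_{6} ; sig = [3:1]

Signatures (|P|; sorted positive RHS coefficients), sorted:
{ [2:1] ×2,  [2:2],  [3:],  [3:1] }


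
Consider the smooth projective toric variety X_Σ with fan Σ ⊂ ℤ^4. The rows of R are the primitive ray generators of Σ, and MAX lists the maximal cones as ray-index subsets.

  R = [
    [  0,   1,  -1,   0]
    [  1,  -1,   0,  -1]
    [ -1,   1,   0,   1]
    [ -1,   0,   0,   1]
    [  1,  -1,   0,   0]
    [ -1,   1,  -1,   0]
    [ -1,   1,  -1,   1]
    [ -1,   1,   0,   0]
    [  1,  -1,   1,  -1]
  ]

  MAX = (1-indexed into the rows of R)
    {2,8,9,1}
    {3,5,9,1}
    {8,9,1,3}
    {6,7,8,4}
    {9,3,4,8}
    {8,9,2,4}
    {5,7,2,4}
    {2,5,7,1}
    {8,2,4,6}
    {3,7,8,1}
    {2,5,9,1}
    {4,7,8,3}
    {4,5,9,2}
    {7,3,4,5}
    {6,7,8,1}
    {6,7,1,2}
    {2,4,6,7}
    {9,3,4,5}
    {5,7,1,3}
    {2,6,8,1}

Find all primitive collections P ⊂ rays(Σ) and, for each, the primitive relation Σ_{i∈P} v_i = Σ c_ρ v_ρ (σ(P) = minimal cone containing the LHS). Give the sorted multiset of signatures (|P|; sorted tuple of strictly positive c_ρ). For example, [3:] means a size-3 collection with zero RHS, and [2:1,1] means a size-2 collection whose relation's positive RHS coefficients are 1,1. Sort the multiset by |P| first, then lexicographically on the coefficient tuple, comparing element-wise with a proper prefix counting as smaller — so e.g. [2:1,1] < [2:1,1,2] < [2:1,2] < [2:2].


8 collections generate NE(X_Σ); each relation:

  {2,3}:  v_{2} + v_{3} = 0 — sig = [2:]
  {5,8}:  v_{5} + v_{8} = 0 — sig = [2:]
  {7,9}:  v_{7} + v_{9} = 0 — sig = [2:]
  {1,4}:  v_{1} + v_{4} = v_{7} — sig = [2:1]
  {3,6}:  v_{3} + v_{6} = v_{7} + v_{8} — sig = [2:1,1]
  {5,6}:  v_{5} + v_{6} = v_{2} + v_{7} — sig = [2:1,1]
  {6,9}:  v_{6} + v_{9} = v_{2} + v_{8} — sig = [2:1,1]
  {2,7,8}:  v_{2} + v_{7} + v_{8} = v_{6} — sig = [3:1]

Signatures (|P|; sorted positive RHS coefficients), sorted:
[[2:], [2:], [2:], [2:1], [2:1,1], [2:1,1], [2:1,1], [3:1]]


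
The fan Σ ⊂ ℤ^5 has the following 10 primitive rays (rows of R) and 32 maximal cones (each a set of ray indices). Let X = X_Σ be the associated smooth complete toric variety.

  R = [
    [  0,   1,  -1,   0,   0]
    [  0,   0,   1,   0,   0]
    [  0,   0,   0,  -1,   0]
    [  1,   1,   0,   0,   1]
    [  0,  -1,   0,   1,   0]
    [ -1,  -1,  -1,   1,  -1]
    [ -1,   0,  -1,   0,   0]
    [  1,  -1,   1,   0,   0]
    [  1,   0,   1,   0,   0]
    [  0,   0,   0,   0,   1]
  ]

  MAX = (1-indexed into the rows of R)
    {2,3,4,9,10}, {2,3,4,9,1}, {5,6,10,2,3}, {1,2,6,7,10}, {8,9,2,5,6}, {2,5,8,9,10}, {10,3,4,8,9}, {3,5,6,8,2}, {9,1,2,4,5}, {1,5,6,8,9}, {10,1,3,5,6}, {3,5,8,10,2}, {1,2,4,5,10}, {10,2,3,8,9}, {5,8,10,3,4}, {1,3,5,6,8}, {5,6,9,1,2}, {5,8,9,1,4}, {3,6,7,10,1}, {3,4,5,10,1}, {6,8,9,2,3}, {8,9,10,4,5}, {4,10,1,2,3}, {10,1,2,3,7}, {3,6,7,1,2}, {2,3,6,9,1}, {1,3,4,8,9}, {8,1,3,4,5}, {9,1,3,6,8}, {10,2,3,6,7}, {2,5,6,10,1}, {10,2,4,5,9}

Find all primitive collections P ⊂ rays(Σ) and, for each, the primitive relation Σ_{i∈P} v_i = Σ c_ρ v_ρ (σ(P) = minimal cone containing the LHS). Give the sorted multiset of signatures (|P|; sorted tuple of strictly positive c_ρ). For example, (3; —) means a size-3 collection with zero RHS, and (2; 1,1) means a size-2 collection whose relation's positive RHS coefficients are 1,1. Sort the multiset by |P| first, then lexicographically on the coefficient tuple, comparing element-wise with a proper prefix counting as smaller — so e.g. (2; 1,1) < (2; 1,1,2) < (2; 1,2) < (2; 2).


The 15 primitive collections of Σ (r=10, n=5):

  {7,9}:  v_{7} + v_{9} = 0  so sig = (2; —)
  {4,6}:  v_{4} + v_{6} = v_{1} + v_{5}  so sig = (2; 1,1)
  {4,7}:  v_{4} + v_{7} = v_{1} + v_{10}  so sig = (2; 1,1)
  {5,7}:  v_{5} + v_{7} = v_{6} + v_{10}  so sig = (2; 1,1)
  {7,8}:  v_{7} + v_{8} = v_{3} + v_{5}  so sig = (2; 1,1)
  {1,2,8}:  v_{1} + v_{2} + v_{8} = v_{9}  so sig = (3; 1)
  {1,9,10}:  v_{1} + v_{9} + v_{10} = v_{4}  so sig = (3; 1)
  {3,5,9}:  v_{3} + v_{5} + v_{9} = v_{8}  so sig = (3; 1)
  {6,9,10}:  v_{6} + v_{9} + v_{10} = v_{5}  so sig = (3; 1)
  {1,8,10}:  v_{1} + v_{8} + v_{10} = v_{3} + v_{4} + v_{5}  so sig = (3; 1,1,1)
  {2,4,8}:  v_{2} + v_{4} + v_{8} = 2·v_{9} + v_{10}  so sig = (3; 1,2)
  {6,8,10}:  v_{6} + v_{8} + v_{10} = v_{3} + 2·v_{5}  so sig = (3; 1,2)
  {1,2,3,5}:  v_{1} + v_{2} + v_{3} + v_{5} = 0  so sig = (4; —)
  {2,3,4,5}:  v_{2} + v_{3} + v_{4} + v_{5} = v_{9} + v_{10}  so sig = (4; 1,1)
  {1,2,3,6,10}:  v_{1} + v_{2} + v_{3} + v_{6} + v_{10} = v_{7}  so sig = (5; 1)

Sorted signature multiset PRS(X):
    (2; —)
    (2; 1,1)
    (2; 1,1)
    (2; 1,1)
    (2; 1,1)
    (3; 1)
    (3; 1)
    (3; 1)
    (3; 1)
    (3; 1,1,1)
    (3; 1,2)
    (3; 1,2)
    (4; —)
    (4; 1,1)
    (5; 1)


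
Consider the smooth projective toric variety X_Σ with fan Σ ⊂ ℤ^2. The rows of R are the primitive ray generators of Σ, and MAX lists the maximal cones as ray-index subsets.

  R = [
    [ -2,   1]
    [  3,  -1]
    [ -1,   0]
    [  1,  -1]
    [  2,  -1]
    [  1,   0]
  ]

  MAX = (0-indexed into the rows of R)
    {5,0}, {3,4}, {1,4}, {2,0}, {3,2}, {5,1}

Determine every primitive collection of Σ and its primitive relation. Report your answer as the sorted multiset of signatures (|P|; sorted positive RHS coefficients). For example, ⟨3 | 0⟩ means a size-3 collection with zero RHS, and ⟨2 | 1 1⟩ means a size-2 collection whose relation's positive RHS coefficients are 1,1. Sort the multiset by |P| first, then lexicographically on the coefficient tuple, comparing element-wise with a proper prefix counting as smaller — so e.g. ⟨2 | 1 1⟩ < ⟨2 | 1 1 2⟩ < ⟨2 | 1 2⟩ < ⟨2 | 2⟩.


Primitive collections (9):

  {0,4}:  v_{0} + v_{4} = 0  ⇒ sig = ⟨2 | 0⟩
  {2,5}:  v_{2} + v_{5} = 0  ⇒ sig = ⟨2 | 0⟩
  {0,1}:  v_{0} + v_{1} = v_{5}  ⇒ sig = ⟨2 | 1⟩
  {0,3}:  v_{0} + v_{3} = v_{2}  ⇒ sig = ⟨2 | 1⟩
  {1,2}:  v_{1} + v_{2} = v_{4}  ⇒ sig = ⟨2 | 1⟩
  {2,4}:  v_{2} + v_{4} = v_{3}  ⇒ sig = ⟨2 | 1⟩
  {3,5}:  v_{3} + v_{5} = v_{4}  ⇒ sig = ⟨2 | 1⟩
  {4,5}:  v_{4} + v_{5} = v_{1}  ⇒ sig = ⟨2 | 1⟩
  {1,3}:  v_{1} + v_{3} = 2·v_{4}  ⇒ sig = ⟨2 | 2⟩

Signatures (|P|; sorted positive RHS coefficients), sorted:
    |P|=2: 9 collections, coeffs (), (), (1), (1), (1), (1), (1), (1), (2)


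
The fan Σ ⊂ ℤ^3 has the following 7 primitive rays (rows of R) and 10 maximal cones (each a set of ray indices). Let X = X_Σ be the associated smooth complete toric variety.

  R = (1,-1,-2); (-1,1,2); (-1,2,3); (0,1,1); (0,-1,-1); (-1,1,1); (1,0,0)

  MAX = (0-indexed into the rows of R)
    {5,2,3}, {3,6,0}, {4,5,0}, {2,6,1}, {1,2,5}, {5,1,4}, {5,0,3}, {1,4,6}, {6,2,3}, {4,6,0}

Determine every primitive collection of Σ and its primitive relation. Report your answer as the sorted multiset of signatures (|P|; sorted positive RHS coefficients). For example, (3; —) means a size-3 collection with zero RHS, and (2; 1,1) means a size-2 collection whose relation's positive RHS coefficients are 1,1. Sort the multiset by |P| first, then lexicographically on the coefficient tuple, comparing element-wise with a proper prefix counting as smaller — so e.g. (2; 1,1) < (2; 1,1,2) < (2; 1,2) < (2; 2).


Δ(Σ) — 7 vertices, 6 min non-faces:

  • {0,1}:  v_{0} + v_{1} = 0 ; sig = (2; —)
  • {3,4}:  v_{3} + v_{4} = 0 ; sig = (2; —)
  • {0,2}:  v_{0} + v_{2} = v_{3} ; sig = (2; 1)
  • {1,3}:  v_{1} + v_{3} = v_{2} ; sig = (2; 1)
  • {2,4}:  v_{2} + v_{4} = v_{1} ; sig = (2; 1)
  • {5,6}:  v_{5} + v_{6} = v_{3} ; sig = (2; 1)

Sorted signature multiset PRS(X):
    (2; —)
    (2; —)
    (2; 1)
    (2; 1)
    (2; 1)
    (2; 1)


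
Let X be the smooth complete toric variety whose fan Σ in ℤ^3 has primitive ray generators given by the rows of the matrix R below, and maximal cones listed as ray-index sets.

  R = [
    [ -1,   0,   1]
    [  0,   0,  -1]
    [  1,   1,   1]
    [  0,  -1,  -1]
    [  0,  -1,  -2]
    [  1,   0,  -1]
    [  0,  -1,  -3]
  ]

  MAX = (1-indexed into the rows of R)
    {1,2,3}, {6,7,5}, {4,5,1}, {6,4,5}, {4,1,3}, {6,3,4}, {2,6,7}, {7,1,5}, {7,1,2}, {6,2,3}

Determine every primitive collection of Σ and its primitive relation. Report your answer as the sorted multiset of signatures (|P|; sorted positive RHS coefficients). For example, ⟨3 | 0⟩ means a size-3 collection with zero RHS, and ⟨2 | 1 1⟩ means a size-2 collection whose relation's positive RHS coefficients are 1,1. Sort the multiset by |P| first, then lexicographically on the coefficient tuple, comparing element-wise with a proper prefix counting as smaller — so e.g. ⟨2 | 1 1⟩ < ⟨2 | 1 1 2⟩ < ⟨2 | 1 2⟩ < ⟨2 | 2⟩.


Minimal non-faces — 6 found among 7 rays, 10 max cones:

  • {1,6}:  v_{1} + v_{6} = 0  →  sig = ⟨2 | 0⟩
  • {2,4}:  v_{2} + v_{4} = v_{5}  →  sig = ⟨2 | 1⟩
  • {2,5}:  v_{2} + v_{5} = v_{7}  →  sig = ⟨2 | 1⟩
  • {3,5}:  v_{3} + v_{5} = v_{6}  →  sig = ⟨2 | 1⟩
  • {3,7}:  v_{3} + v_{7} = v_{2} + v_{6}  →  sig = ⟨2 | 1 1⟩
  • {4,7}:  v_{4} + v_{7} = 2·v_{5}  →  sig = ⟨2 | 2⟩

so the primitive-relation signature multiset is
{ ⟨2 | 0⟩,  ⟨2 | 1⟩ ×3,  ⟨2 | 1 1⟩,  ⟨2 | 2⟩ }


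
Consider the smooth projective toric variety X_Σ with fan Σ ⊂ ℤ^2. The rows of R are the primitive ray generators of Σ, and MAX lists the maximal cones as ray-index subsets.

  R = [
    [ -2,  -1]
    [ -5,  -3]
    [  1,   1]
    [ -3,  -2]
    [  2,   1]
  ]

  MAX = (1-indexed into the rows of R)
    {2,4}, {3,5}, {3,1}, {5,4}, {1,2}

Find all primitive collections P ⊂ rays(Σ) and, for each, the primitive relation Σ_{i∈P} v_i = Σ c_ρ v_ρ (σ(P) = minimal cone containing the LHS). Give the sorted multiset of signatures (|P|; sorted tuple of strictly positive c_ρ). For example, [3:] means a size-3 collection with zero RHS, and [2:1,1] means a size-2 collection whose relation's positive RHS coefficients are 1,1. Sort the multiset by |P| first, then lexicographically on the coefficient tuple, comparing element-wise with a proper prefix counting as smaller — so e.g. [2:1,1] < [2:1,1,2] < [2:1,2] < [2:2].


5 minimal non-faces of Δ(Σ) (on 5 rays):

  P = {1,5}:  v_{1} + v_{5} = 0  so sig = [2:]
  P = {1,4}:  v_{1} + v_{4} = v_{2}  so sig = [2:1]
  P = {2,5}:  v_{2} + v_{5} = v_{4}  so sig = [2:1]
  P = {3,4}:  v_{3} + v_{4} = v_{1}  so sig = [2:1]
  P = {2,3}:  v_{2} + v_{3} = 2·v_{1}  so sig = [2:2]

so the primitive-relation signature multiset is
    [2:]
    [2:1]
    [2:1]
    [2:1]
    [2:2]


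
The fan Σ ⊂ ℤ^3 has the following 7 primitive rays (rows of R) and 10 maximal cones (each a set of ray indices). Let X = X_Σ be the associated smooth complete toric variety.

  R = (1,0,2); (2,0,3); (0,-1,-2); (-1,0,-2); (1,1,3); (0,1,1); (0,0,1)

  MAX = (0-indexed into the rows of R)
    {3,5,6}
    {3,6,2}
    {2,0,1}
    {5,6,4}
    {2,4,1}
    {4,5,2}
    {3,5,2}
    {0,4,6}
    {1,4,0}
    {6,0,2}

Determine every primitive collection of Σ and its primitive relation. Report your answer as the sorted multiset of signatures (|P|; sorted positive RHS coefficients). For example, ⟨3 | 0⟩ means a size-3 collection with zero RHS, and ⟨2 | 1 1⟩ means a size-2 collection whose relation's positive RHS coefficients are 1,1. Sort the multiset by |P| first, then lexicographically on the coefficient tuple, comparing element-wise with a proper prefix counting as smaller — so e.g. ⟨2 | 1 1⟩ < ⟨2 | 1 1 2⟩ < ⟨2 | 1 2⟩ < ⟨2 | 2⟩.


9 collections generate NE(X_Σ); each relation:

  P = {0,3}:  v_{0} + v_{3} = 0  ⟹  sig = ⟨2 | 0⟩
  P = {0,5}:  v_{0} + v_{5} = v_{4}  ⟹  sig = ⟨2 | 1⟩
  P = {3,4}:  v_{3} + v_{4} = v_{5}  ⟹  sig = ⟨2 | 1⟩
  P = {1,3}:  v_{1} + v_{3} = v_{2} + v_{4}  ⟹  sig = ⟨2 | 1 1⟩
  P = {1,5}:  v_{1} + v_{5} = v_{2} + 2·v_{4}  ⟹  sig = ⟨2 | 1 2⟩
  P = {1,6}:  v_{1} + v_{6} = 2·v_{0}  ⟹  sig = ⟨2 | 2⟩
  P = {2,5,6}:  v_{2} + v_{5} + v_{6} = 0  ⟹  sig = ⟨3 | 0⟩
  P = {0,2,4}:  v_{0} + v_{2} + v_{4} = v_{1}  ⟹  sig = ⟨3 | 1⟩
  P = {2,4,6}:  v_{2} + v_{4} + v_{6} = v_{0}  ⟹  sig = ⟨3 | 1⟩

Sorted signature multiset PRS(X):
{ ⟨2 | 0⟩,  ⟨2 | 1⟩ ×2,  ⟨2 | 1 1⟩,  ⟨2 | 1 2⟩,  ⟨2 | 2⟩,  ⟨3 | 0⟩,  ⟨3 | 1⟩ ×2 }


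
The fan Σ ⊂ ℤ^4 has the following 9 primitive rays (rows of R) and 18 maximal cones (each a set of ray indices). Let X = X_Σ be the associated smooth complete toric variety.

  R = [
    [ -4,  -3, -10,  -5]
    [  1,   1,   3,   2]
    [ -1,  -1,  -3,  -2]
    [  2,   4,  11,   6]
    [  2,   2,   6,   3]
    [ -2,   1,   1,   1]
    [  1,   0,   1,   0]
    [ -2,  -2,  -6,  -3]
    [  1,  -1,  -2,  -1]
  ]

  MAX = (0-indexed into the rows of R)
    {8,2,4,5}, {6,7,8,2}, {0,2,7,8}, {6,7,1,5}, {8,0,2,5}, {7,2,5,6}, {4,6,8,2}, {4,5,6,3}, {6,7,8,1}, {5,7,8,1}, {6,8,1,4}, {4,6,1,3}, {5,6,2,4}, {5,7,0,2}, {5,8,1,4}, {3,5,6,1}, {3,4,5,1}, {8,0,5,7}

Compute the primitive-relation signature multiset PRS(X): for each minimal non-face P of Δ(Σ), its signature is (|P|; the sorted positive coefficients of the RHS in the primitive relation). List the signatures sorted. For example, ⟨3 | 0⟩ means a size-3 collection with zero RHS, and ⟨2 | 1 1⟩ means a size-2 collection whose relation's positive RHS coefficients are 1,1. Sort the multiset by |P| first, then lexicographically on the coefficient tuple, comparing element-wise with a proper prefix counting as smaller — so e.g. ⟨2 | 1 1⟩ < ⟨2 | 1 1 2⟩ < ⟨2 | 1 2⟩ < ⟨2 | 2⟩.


12 collections generate NE(X_Σ); each relation:

  {1,2}:  v_{1} + v_{2} = 0  ⟹  sig = ⟨2 | 0⟩
  {4,7}:  v_{4} + v_{7} = 0  ⟹  sig = ⟨2 | 0⟩
  {0,3}:  v_{0} + v_{3} = v_{5}  ⟹  sig = ⟨2 | 1⟩
  {0,6}:  v_{0} + v_{6} = v_{2} + v_{7}  ⟹  sig = ⟨2 | 1 1⟩
  {3,8}:  v_{3} + v_{8} = v_{1} + v_{4}  ⟹  sig = ⟨2 | 1 1⟩
  {0,1}:  v_{0} + v_{1} = v_{5} + v_{7} + v_{8}  ⟹  sig = ⟨2 | 1 1 1⟩
  {0,4}:  v_{0} + v_{4} = v_{2} + v_{5} + v_{8}  ⟹  sig = ⟨2 | 1 1 1⟩
  {2,3}:  v_{2} + v_{3} = v_{4} + v_{5} + v_{6}  ⟹  sig = ⟨2 | 1 1 1⟩
  {3,7}:  v_{3} + v_{7} = v_{1} + v_{5} + v_{6}  ⟹  sig = ⟨2 | 1 1 1⟩
  {5,6,8}:  v_{5} + v_{6} + v_{8} = 0  ⟹  sig = ⟨3 | 0⟩
  {1,4,5,6}:  v_{1} + v_{4} + v_{5} + v_{6} = v_{3}  ⟹  sig = ⟨4 | 1⟩
  {2,5,7,8}:  v_{2} + v_{5} + v_{7} + v_{8} = v_{0}  ⟹  sig = ⟨4 | 1⟩

Hence PRS(X_Σ) =
{ ⟨2 | 0⟩ ×2,  ⟨2 | 1⟩,  ⟨2 | 1 1⟩ ×2,  ⟨2 | 1 1 1⟩ ×4,  ⟨3 | 0⟩,  ⟨4 | 1⟩ ×2 }


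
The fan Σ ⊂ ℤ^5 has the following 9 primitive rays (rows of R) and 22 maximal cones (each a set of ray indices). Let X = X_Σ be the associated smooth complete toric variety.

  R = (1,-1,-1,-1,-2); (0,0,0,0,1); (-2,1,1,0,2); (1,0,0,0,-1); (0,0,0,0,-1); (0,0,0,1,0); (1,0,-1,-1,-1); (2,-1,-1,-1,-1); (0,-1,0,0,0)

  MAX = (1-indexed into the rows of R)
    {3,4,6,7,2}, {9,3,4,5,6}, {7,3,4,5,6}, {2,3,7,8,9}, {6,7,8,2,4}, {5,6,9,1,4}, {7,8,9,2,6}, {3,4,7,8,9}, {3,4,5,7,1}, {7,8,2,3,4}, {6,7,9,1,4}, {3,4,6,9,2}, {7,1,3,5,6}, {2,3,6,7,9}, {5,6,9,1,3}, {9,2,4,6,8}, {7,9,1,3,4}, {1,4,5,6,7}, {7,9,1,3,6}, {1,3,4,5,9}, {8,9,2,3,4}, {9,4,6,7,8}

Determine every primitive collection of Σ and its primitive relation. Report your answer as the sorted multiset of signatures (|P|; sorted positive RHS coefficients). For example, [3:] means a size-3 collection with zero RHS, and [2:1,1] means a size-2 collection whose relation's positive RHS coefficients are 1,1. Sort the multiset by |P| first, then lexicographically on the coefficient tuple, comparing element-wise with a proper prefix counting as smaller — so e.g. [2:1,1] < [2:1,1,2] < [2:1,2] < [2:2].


|primitive collections| = 9. Relations:

  P = {2,5}:  v_{2} + v_{5} = 0 ; sig = [2:]
  P = {1,2}:  v_{1} + v_{2} = v_{7} + v_{9} ; sig = [2:1,1]
  P = {5,8}:  v_{5} + v_{8} = v_{4} + v_{7} + v_{9} ; sig = [2:1,1,1]
  P = {1,8}:  v_{1} + v_{8} = v_{4} + 2·v_{7} + 2·v_{9} ; sig = [2:1,2,2]
  P = {3,6,8}:  v_{3} + v_{6} + v_{8} = v_{2} ; sig = [3:1]
  P = {5,7,9}:  v_{5} + v_{7} + v_{9} = v_{1} ; sig = [3:1]
  P = {1,3,4,6}:  v_{1} + v_{3} + v_{4} + v_{6} = v_{5} ; sig = [4:1]
  P = {2,4,7,9}:  v_{2} + v_{4} + v_{7} + v_{9} = v_{8} ; sig = [4:1]
  P = {3,4,6,7,9}:  v_{3} + v_{4} + v_{6} + v_{7} + v_{9} = 0 ; sig = [5:]

Signatures (|P|; sorted positive RHS coefficients), sorted:
    |P|=2: 4 collections, coeffs (), (1,1), (1,1,1), (1,2,2)
    |P|=3: 2 collections, coeffs (1), (1)
    |P|=4: 2 collections, coeffs (1), (1)
    |P|=5: 1 collection, coeffs ()


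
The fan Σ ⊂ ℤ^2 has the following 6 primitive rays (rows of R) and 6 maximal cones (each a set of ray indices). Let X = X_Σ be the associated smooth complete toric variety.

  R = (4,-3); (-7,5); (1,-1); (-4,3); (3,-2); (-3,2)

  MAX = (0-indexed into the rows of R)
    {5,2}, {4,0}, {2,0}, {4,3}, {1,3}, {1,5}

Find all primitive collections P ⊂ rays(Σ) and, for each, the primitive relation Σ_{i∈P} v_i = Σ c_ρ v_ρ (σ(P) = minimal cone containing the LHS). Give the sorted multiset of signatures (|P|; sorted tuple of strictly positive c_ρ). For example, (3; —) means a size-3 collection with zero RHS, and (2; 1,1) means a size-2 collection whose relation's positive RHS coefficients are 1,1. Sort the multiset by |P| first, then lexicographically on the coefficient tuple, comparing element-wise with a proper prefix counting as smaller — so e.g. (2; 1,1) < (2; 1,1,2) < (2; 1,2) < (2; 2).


Minimal non-faces — 9 found among 6 rays, 6 max cones:

  {0,3}:  v_{0} + v_{3} = 0 — sig = (2; —)
  {4,5}:  v_{4} + v_{5} = 0 — sig = (2; —)
  {0,1}:  v_{0} + v_{1} = v_{5} — sig = (2; 1)
  {0,5}:  v_{0} + v_{5} = v_{2} — sig = (2; 1)
  {1,4}:  v_{1} + v_{4} = v_{3} — sig = (2; 1)
  {2,3}:  v_{2} + v_{3} = v_{5} — sig = (2; 1)
  {2,4}:  v_{2} + v_{4} = v_{0} — sig = (2; 1)
  {3,5}:  v_{3} + v_{5} = v_{1} — sig = (2; 1)
  {1,2}:  v_{1} + v_{2} = 2·v_{5} — sig = (2; 2)

Sorted signature multiset PRS(X):
{ (2; —) ×2,  (2; 1) ×6,  (2; 2) }


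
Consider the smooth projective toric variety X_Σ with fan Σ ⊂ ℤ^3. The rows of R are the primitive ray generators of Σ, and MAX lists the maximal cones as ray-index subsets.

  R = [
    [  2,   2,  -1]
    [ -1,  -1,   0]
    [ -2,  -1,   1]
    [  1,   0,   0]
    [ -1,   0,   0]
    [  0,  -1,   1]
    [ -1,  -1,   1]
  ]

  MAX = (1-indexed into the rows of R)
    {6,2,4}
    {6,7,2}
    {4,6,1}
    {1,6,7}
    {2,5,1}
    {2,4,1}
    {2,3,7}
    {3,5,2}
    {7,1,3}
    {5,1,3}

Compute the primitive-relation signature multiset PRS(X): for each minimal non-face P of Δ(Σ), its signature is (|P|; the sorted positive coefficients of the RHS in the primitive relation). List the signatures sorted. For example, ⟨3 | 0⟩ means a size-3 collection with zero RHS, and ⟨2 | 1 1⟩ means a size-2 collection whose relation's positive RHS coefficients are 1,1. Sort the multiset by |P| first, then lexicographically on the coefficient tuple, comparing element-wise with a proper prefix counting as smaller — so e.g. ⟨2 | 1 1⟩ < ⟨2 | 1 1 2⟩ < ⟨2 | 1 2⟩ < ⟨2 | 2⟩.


Δ(Σ) — 7 vertices, 9 min non-faces:

  {4,5}:  v_{4} + v_{5} = 0  ⟹  sig = ⟨2 | 0⟩
  {3,4}:  v_{3} + v_{4} = v_{7}  ⟹  sig = ⟨2 | 1⟩
  {4,7}:  v_{4} + v_{7} = v_{6}  ⟹  sig = ⟨2 | 1⟩
  {5,6}:  v_{5} + v_{6} = v_{7}  ⟹  sig = ⟨2 | 1⟩
  {5,7}:  v_{5} + v_{7} = v_{3}  ⟹  sig = ⟨2 | 1⟩
  {3,6}:  v_{3} + v_{6} = 2·v_{7}  ⟹  sig = ⟨2 | 2⟩
  {1,2,7}:  v_{1} + v_{2} + v_{7} = 0  ⟹  sig = ⟨3 | 0⟩
  {1,2,3}:  v_{1} + v_{2} + v_{3} = v_{5}  ⟹  sig = ⟨3 | 1⟩
  {1,2,6}:  v_{1} + v_{2} + v_{6} = v_{4}  ⟹  sig = ⟨3 | 1⟩

so the primitive-relation signature multiset is
[⟨2 | 0⟩, ⟨2 | 1⟩, ⟨2 | 1⟩, ⟨2 | 1⟩, ⟨2 | 1⟩, ⟨2 | 2⟩, ⟨3 | 0⟩, ⟨3 | 1⟩, ⟨3 | 1⟩]
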